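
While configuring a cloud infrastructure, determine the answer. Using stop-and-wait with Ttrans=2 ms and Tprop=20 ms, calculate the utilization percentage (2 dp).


Given: Ttrans = 2 ms, Tprop = 20 ms
RTT = 2 * Tprop = 2 * 20 = 40 ms
U = Ttrans / (Ttrans + RTT)
U = 2 / (2 + 40)
U = 2 / 42 = 0.047619
U% = 4.76%

4.76


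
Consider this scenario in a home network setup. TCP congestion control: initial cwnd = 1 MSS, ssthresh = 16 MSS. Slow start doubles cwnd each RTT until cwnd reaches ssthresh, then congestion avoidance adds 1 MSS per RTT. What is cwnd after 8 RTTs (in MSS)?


RTT 0: cwnd = 1 MSS (initial)
RTT 1: cwnd = 2 MSS (slow start, doubled)
RTT 2: cwnd = 4 MSS (slow start, doubled)
RTT 3: cwnd = 8 MSS (slow start, doubled)
RTT 4: cwnd = 16 MSS (slow start, doubled)
RTT 5: cwnd = 17 MSS (congestion avoidance, +1)
RTT 6: cwnd = 18 MSS (congestion avoidance, +1)
RTT 7: cwnd = 19 MSS (congestion avoidance, +1)
RTT 8: cwnd = 20 MSS (congestion avoidance, +1)

20


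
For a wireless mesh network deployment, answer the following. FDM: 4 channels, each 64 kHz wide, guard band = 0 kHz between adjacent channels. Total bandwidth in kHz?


Given: 4 channels, 64 kHz each, guard = 0 kHz
Channel bandwidth = 4 * 64 = 256 kHz
Guard bands = 3 gaps * 0 kHz = 0 kHz
Total = 256 + 0 = 256 kHz

256


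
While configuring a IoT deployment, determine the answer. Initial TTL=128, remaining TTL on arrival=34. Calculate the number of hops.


Given: initial TTL = 128, received TTL = 34
Hops = initial TTL - received TTL
Hops = 128 - 34 = 94

94


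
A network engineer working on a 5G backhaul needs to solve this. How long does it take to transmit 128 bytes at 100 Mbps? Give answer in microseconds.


Given: packet = 128 bytes, bandwidth = 100 Mbps
Packet in bits = 128 * 8 = 1024 bits
Bandwidth = 100 * 10^6 = 100000000 bps
Time = 1024 / 100000000 seconds
Time in us = 1024 * 10^6 / 100000000 = 10.24

10.24


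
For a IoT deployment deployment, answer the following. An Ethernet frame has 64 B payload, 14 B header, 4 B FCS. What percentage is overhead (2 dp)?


Given: payload = 64 B, header = 14 B, trailer = 4 B
Overhead bytes = header + trailer = 14 + 4 = 18
Total frame = payload + overhead = 64 + 18 = 82
Overhead % = 18 / 82 * 100 = 21.9512% -> 21.95% (2 dp)

21.95


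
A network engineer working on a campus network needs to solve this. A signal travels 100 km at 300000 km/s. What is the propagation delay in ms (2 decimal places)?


Given: distance = 100 km, speed = 300000 km/s
Delay = distance / speed = 100 / 300000 seconds
Delay in ms = 100 * 1000 / 300000
Delay = 0.3333 ms
Rounded to 2 dp = 0.33 ms

0.33


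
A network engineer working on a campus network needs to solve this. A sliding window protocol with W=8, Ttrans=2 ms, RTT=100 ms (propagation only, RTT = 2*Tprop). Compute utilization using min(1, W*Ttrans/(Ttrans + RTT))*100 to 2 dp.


Given: W = 8, Ttrans = 2 ms, RTT = 100 ms (= 2 * Tprop, Tprop = 50 ms)
Cycle time = Ttrans + RTT = 2 + 100 = 102 ms (first packet sent until its ACK returns)
W * Ttrans = 8 * 2 = 16 ms of sending per cycle
W * Ttrans / (Ttrans + RTT) = 16 / 102 = 0.156863
U = min(1, 0.156863) = 0.156863
U% = 15.69%

15.69


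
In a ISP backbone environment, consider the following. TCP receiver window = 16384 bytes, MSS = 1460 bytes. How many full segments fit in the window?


Given: RWND = 16384 bytes, MSS = 1460 bytes
Full segments = floor(RWND / MSS)
Full segments = floor(16384 / 1460)
Full segments = floor(11.2219) = 11

11


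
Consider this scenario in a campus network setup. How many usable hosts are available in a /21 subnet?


Given: subnet mask /21
Host bits = 32 - 21 = 11
Total addresses = 2^11 = 2048
Usable hosts = 2048 - 2 (network + broadcast) = 2046

2046


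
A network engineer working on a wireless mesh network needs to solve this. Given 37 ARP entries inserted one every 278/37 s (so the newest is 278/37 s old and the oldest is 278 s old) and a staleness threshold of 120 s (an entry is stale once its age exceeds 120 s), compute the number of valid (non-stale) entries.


Ages are k * 278/37 s for k = 1..37 (spacing = 7.5135 s).
Entry k is valid iff k * 278/37 <= 120 iff k <= 37 * 120 / 278 = 15.9712
n_valid = floor(15.9712) = 15
(n_stale = 37 - 15 = 22)

15


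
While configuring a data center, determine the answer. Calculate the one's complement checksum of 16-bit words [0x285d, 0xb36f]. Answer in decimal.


Given words: [0x285d, 0xb36f]
Step 1: Sum all words
Raw sum = 10333 + 45935 = 56268
One's complement = ~56268 & 0xFFFF = 9267

9267


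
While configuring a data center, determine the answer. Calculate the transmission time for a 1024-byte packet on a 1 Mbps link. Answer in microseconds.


Given: packet = 1024 bytes, bandwidth = 1 Mbps
Packet in bits = 1024 * 8 = 8192 bits
Bandwidth = 1 * 10^6 = 1000000 bps
Time = 8192 / 1000000 seconds
Time in us = 8192 * 10^6 / 1000000 = 8192

8192


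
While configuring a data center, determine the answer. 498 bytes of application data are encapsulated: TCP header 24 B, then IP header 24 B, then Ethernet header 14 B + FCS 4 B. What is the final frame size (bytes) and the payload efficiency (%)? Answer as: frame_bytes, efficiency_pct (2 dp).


TCP segment = 498 + 24 = 522 B
IP packet = 522 + 24 = 546 B
Ethernet frame = 546 + 14 + 4 = 564 B
Efficiency = app / frame = 498 / 564 = 0.882979 = 88.2979% -> 88.30% (2 dp)

564, 88.30


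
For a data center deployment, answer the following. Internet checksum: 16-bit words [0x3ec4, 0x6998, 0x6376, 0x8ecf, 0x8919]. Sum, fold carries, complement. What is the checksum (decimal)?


Given words: [0x3ec4, 0x6998, 0x6376, 0x8ecf, 0x8919]
Step 1: Sum all words
Raw sum = 16068 + 27032 + 25462 + 36559 + 35097 = 140218
Step 2: Fold carry: (9146 + 2) = 9148
One's complement = ~9148 & 0xFFFF = 56387

56387


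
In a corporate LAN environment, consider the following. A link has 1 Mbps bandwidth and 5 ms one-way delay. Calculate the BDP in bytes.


Given: bandwidth = 1 Mbps, delay = 5 ms
BDP in bits = 1 * 10^6 * 5 / 1000
BDP in bits = 5000
BDP in bytes = 5000 / 8 = 625

625


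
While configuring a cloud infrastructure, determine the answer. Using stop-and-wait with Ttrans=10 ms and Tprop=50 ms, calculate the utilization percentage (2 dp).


Given: Ttrans = 10 ms, Tprop = 50 ms
RTT = 2 * Tprop = 2 * 50 = 100 ms
U = Ttrans / (Ttrans + RTT)
U = 10 / (10 + 100)
U = 10 / 110 = 0.090909
U% = 9.09%

9.09


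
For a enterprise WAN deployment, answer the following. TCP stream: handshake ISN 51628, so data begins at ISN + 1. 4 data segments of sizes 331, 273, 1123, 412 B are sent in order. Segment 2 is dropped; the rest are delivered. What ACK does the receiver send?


SYN uses sequence number 51628; first data byte = ISN + 1 = 51629.
Segment 1: SEQ = 51629, len = 331 B, covers [51629, 51959]
Segment 2: SEQ = 51960, len = 273 B, covers [51960, 52232] [LOST]
Segment 3: SEQ = 52233, len = 1123 B, covers [52233, 53355]
Segment 4: SEQ = 53356, len = 412 B, covers [53356, 53767]
In-order data received: bytes [51629, 51959] (segments 1..1).
Segment 2 missing -> gap begins at byte 51960; later segments buffered out of order.
Cumulative ACK = next expected in-order byte = 51629 + 331 = 51960

51960


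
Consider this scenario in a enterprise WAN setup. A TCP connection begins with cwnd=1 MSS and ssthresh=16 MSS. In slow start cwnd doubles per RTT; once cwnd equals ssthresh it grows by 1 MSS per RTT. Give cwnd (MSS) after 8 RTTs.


RTT 0: cwnd = 1 MSS (initial)
RTT 1: cwnd = 2 MSS (slow start, doubled)
RTT 2: cwnd = 4 MSS (slow start, doubled)
RTT 3: cwnd = 8 MSS (slow start, doubled)
RTT 4: cwnd = 16 MSS (slow start, doubled)
RTT 5: cwnd = 17 MSS (congestion avoidance, +1)
RTT 6: cwnd = 18 MSS (congestion avoidance, +1)
RTT 7: cwnd = 19 MSS (congestion avoidance, +1)
RTT 8: cwnd = 20 MSS (congestion avoidance, +1)

20


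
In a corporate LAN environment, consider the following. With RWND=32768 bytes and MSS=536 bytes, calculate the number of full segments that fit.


Given: RWND = 32768 bytes, MSS = 536 bytes
Full segments = floor(RWND / MSS)
Full segments = floor(32768 / 536)
Full segments = floor(61.1343) = 61

61


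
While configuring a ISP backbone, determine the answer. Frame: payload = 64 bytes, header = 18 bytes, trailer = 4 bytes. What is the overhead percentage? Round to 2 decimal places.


Given: payload = 64 B, header = 18 B, trailer = 4 B
Overhead bytes = header + trailer = 18 + 4 = 22
Total frame = payload + overhead = 64 + 22 = 86
Overhead % = 22 / 86 * 100 = 25.5814% -> 25.58% (2 dp)

25.58


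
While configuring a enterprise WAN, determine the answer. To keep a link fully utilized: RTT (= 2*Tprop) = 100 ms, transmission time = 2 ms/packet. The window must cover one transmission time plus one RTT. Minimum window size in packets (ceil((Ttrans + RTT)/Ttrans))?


Given: Ttrans = 2 ms, RTT = 100 ms (= 2 * Tprop, Tprop = 50 ms)
Time until first ACK returns = Ttrans + RTT = 2 + 100 = 102 ms
Need W * Ttrans >= Ttrans + RTT  ->  W >= (Ttrans + RTT) / Ttrans
(Ttrans + RTT) / Ttrans = 102 / 2 = 51
W_min = ceil(51) = 51

51


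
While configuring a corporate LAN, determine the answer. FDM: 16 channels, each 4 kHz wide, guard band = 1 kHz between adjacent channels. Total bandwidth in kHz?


Given: 16 channels, 4 kHz each, guard = 1 kHz
Channel bandwidth = 16 * 4 = 64 kHz
Guard bands = 15 gaps * 1 kHz = 15 kHz
Total = 64 + 15 = 79 kHz

79


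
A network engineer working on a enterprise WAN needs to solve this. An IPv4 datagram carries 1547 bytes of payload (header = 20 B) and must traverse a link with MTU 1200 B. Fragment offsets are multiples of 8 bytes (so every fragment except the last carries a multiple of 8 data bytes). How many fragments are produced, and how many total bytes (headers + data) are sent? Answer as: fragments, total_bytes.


Max data per non-final fragment = floor((MTU - header)/8)*8 = floor((1200 - 20)/8)*8 = floor(1180/8)*8 = 1176 B
Final fragment needs no 8-byte alignment: it can carry up to MTU - header = 1180 B
Non-final fragments needed = ceil((payload - 1180) / 1176) = ceil(367/1176) = ceil(0.3121) = 1
Number of fragments = 1 + 1 = 2
Fragment sizes (data): 1 * 1176 B + 371 B (last, 371 <= 1180 OK)
Total bytes sent = payload + n_frags * header = 1547 + 2*20 = 1547 + 40 = 1587 B

2, 1587


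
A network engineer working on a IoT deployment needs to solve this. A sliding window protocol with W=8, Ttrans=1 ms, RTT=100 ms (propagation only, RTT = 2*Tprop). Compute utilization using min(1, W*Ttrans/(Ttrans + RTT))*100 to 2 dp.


Given: W = 8, Ttrans = 1 ms, RTT = 100 ms (= 2 * Tprop, Tprop = 50 ms)
Cycle time = Ttrans + RTT = 1 + 100 = 101 ms (first packet sent until its ACK returns)
W * Ttrans = 8 * 1 = 8 ms of sending per cycle
W * Ttrans / (Ttrans + RTT) = 8 / 101 = 0.079208
U = min(1, 0.079208) = 0.079208
U% = 7.92%

7.92


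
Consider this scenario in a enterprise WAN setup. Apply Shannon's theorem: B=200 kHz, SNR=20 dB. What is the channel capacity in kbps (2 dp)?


Given: B = 200 kHz, SNR = 20 dB
SNR linear = 10^(20/10) = 100
1 + SNR = 101
log2(101) = 6.6582114828
C = 200 * 1000 * 6.6582114828 = 1331642.2966 bps
C = 1331.642297 kbps -> 1331.64 kbps (2 dp)

1331.64


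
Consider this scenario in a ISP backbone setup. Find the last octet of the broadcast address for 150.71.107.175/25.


Given: IP = 150.71.107.175, prefix = /25
Host bits = 32 - 25 = 7
Network last octet = 175 AND mask = 128
Host part size = 2^7 - 1 = 127
Broadcast last octet = 128 OR 127 = 255

255


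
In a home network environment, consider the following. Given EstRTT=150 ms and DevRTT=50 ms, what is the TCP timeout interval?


Given: EstRTT = 150 ms, DevRTT = 50 ms
Timeout = EstRTT + 4 * DevRTT
4 * DevRTT = 4 * 50 = 200
Timeout = 150 + 200 = 350 ms

350


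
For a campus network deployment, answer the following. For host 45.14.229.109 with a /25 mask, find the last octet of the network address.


Given: IP = 45.14.229.109, prefix = /25
Subnet mask = 255.255.255.128
Last octet of IP: 109
Last octet of mask: 128
Network last octet = 109 AND 128 = 0

0


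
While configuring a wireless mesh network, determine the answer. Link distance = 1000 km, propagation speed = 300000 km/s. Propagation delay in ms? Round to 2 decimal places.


Given: distance = 1000 km, speed = 300000 km/s
Delay = distance / speed = 1000 / 300000 seconds
Delay in ms = 1000 * 1000 / 300000
Delay = 3.3333 ms
Rounded to 2 dp = 3.33 ms

3.33


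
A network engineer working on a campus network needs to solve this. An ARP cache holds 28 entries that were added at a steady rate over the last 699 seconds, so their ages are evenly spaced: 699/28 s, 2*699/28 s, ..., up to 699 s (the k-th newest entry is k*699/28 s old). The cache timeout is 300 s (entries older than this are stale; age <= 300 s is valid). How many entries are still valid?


Ages are k * 699/28 s for k = 1..28 (spacing = 24.9643 s).
Entry k is valid iff k * 699/28 <= 300 iff k <= 28 * 300 / 699 = 12.0172
n_valid = floor(12.0172) = 12
(n_stale = 28 - 12 = 16)

12


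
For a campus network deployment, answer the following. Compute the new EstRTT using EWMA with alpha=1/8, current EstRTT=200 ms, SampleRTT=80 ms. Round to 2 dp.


Given: EstRTT = 200 ms, SampleRTT = 80 ms, alpha = 1/8
New EstRTT = (1 - alpha) * EstRTT + alpha * SampleRTT
(7/8) * 200 = 175
(1/8) * 80 = 10
New EstRTT = 175 + 10 = 185 ms -> 185.00 ms (2 dp)

185.00


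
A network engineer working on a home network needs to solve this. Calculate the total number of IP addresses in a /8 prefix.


Given: CIDR prefix /8
Host bits = 32 - 8 = 24
Total addresses = 2^24 = 16777216

16777216


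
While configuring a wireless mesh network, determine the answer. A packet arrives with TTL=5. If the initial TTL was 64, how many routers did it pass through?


Given: initial TTL = 64, received TTL = 5
Hops = initial TTL - received TTL
Hops = 64 - 5 = 59

59


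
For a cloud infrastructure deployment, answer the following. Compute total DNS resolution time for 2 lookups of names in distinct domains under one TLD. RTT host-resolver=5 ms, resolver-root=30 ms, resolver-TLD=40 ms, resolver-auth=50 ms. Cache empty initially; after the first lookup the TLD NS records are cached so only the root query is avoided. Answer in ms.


Lookup 1 (cold cache): local + root + TLD + auth = 5 + 30 + 40 + 50 = 125 ms
Lookups 2..2 (TLD NS cached -> skip root; new domain -> still ask TLD and auth): local + TLD + auth = 5 + 40 + 50 = 95 ms each
Remaining 1 lookups: 1 * 95 = 95 ms
Total = 125 + 95 = 220 ms

220


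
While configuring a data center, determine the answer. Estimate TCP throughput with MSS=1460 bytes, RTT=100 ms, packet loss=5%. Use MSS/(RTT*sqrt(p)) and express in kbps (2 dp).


Given: MSS = 1460 bytes, RTT = 100 ms, loss = 5%
RTT in seconds = 100 / 1000 = 0.1
Loss rate = 5% = 0.05
sqrt(loss) = sqrt(0.05) = 0.223606797750
Throughput (bytes/s) = 1460 / (0.1 * 0.223606797750) = 65293.1849
Throughput (kbps) = 65293.1849 * 8 / 1000 = 522.345480 -> 522.35 kbps (2 dp)

522.35


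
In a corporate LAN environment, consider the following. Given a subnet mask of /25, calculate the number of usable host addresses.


Given: subnet mask /25
Host bits = 32 - 25 = 7
Total addresses = 2^7 = 128
Usable hosts = 128 - 2 (network + broadcast) = 126

126


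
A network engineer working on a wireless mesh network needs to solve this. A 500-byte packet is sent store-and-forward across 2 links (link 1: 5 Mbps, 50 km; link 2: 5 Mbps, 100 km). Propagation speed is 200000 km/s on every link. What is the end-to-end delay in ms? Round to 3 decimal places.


Packet = 500 bytes = 4000 bits. Store-and-forward: sum (t_trans + t_prop) per link.
Link 1: t_trans = 4000/(5*10^6) s = 0.8000 ms; t_prop = 50/200000 s = 0.2500 ms; subtotal = 1.0500 ms
Link 2: t_trans = 4000/(5*10^6) s = 0.8000 ms; t_prop = 100/200000 s = 0.5000 ms; subtotal = 1.3000 ms
End-to-end = 1.0500 + 1.3000 = 2.3500 ms -> 2.350 ms (3 dp)

2.350


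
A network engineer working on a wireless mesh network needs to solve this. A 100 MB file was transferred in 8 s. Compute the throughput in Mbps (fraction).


Given: file = 100 MB, time = 8 s
File in Mb = 100 * 8 = 800 Mb
Throughput = 800 / 8 Mbps
Throughput = 100 Mbps

100


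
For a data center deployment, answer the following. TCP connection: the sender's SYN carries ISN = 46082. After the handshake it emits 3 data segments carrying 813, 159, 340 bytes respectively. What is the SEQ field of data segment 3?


The SYN occupies sequence number ISN = 46082, so the first data byte is ISN + 1 = 46083.
SEQ of data segment i = (ISN + 1) + sum of payload sizes of segments 1..i-1.
Segment 1: SEQ = 46083, payload = 813 bytes
Segment 2: SEQ = 46896, payload = 159 bytes
Segment 3: SEQ = 47055, payload = 340 bytes
SEQ of segment 3 = 46083 + 813 + 159 = 47055

47055


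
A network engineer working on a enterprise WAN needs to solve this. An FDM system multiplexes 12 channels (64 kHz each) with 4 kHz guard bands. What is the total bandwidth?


Given: 12 channels, 64 kHz each, guard = 4 kHz
Channel bandwidth = 12 * 64 = 768 kHz
Guard bands = 11 gaps * 4 kHz = 44 kHz
Total = 768 + 44 = 812 kHz

812


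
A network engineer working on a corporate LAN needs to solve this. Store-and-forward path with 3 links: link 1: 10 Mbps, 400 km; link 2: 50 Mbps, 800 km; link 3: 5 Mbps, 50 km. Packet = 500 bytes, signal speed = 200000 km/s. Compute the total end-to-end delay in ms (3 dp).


Packet = 500 bytes = 4000 bits. Store-and-forward: sum (t_trans + t_prop) per link.
Link 1: t_trans = 4000/(10*10^6) s = 0.4000 ms; t_prop = 400/200000 s = 2.0000 ms; subtotal = 2.4000 ms
Link 2: t_trans = 4000/(50*10^6) s = 0.0800 ms; t_prop = 800/200000 s = 4.0000 ms; subtotal = 4.0800 ms
Link 3: t_trans = 4000/(5*10^6) s = 0.8000 ms; t_prop = 50/200000 s = 0.2500 ms; subtotal = 1.0500 ms
End-to-end = 2.4000 + 4.0800 + 1.0500 = 7.5300 ms -> 7.530 ms (3 dp)

7.530


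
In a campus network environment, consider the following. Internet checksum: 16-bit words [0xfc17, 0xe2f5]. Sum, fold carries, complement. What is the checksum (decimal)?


Given words: [0xfc17, 0xe2f5]
Step 1: Sum all words
Raw sum = 64535 + 58101 = 122636
Step 2: Fold carry: (57100 + 1) = 57101
One's complement = ~57101 & 0xFFFF = 8434

8434


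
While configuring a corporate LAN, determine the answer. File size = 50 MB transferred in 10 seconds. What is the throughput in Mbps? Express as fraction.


Given: file = 50 MB, time = 10 s
File in Mb = 50 * 8 = 400 Mb
Throughput = 400 / 10 Mbps
Throughput = 40 Mbps

40


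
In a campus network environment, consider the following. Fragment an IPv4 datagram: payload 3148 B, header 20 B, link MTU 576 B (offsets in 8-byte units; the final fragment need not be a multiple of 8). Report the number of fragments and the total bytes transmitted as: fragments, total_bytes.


Max data per non-final fragment = floor((MTU - header)/8)*8 = floor((576 - 20)/8)*8 = floor(556/8)*8 = 552 B
Final fragment needs no 8-byte alignment: it can carry up to MTU - header = 556 B
Non-final fragments needed = ceil((payload - 556) / 552) = ceil(2592/552) = ceil(4.6957) = 5
Number of fragments = 5 + 1 = 6
Fragment sizes (data): 5 * 552 B + 388 B (last, 388 <= 556 OK)
Total bytes sent = payload + n_frags * header = 3148 + 6*20 = 3148 + 120 = 3268 B

6, 3268


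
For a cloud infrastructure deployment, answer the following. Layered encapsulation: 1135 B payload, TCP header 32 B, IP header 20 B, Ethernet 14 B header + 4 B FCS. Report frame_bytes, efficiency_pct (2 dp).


TCP segment = 1135 + 32 = 1167 B
IP packet = 1167 + 20 = 1187 B
Ethernet frame = 1187 + 14 + 4 = 1205 B
Efficiency = app / frame = 1135 / 1205 = 0.941909 = 94.1909% -> 94.19% (2 dp)

1205, 94.19


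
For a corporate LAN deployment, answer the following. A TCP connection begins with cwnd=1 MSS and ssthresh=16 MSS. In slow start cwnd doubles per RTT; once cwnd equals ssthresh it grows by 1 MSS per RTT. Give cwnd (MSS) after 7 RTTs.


RTT 0: cwnd = 1 MSS (initial)
RTT 1: cwnd = 2 MSS (slow start, doubled)
RTT 2: cwnd = 4 MSS (slow start, doubled)
RTT 3: cwnd = 8 MSS (slow start, doubled)
RTT 4: cwnd = 16 MSS (slow start, doubled)
RTT 5: cwnd = 17 MSS (congestion avoidance, +1)
RTT 6: cwnd = 18 MSS (congestion avoidance, +1)
RTT 7: cwnd = 19 MSS (congestion avoidance, +1)

19


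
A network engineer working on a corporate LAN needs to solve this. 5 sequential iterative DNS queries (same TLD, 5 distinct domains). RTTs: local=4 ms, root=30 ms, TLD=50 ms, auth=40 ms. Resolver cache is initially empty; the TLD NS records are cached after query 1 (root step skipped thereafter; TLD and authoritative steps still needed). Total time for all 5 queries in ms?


Lookup 1 (cold cache): local + root + TLD + auth = 4 + 30 + 50 + 40 = 124 ms
Lookups 2..5 (TLD NS cached -> skip root; new domain -> still ask TLD and auth): local + TLD + auth = 4 + 50 + 40 = 94 ms each
Remaining 4 lookups: 4 * 94 = 376 ms
Total = 124 + 376 = 500 ms

500


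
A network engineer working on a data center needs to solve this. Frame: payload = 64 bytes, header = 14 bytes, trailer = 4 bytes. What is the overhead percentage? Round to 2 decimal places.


Given: payload = 64 B, header = 14 B, trailer = 4 B
Overhead bytes = header + trailer = 14 + 4 = 18
Total frame = payload + overhead = 64 + 18 = 82
Overhead % = 18 / 82 * 100 = 21.9512% -> 21.95% (2 dp)

21.95


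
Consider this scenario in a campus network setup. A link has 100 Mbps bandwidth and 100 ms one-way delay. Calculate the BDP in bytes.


Given: bandwidth = 100 Mbps, delay = 100 ms
BDP in bits = 100 * 10^6 * 100 / 1000
BDP in bits = 10000000
BDP in bytes = 10000000 / 8 = 1250000

1250000


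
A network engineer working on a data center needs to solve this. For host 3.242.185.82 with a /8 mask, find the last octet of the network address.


Given: IP = 3.242.185.82, prefix = /8
Subnet mask = 255.0.0.0
Last octet of IP: 82
Last octet of mask: 0
Network last octet = 82 AND 0 = 0

0


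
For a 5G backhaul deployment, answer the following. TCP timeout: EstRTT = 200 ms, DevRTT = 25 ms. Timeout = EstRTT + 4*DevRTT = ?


Given: EstRTT = 200 ms, DevRTT = 25 ms
Timeout = EstRTT + 4 * DevRTT
4 * DevRTT = 4 * 25 = 100
Timeout = 200 + 100 = 300 ms

300


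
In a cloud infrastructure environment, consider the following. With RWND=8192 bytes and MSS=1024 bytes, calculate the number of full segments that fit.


Given: RWND = 8192 bytes, MSS = 1024 bytes
Full segments = floor(RWND / MSS)
Full segments = floor(8192 / 1024)
Full segments = floor(8.0) = 8

8


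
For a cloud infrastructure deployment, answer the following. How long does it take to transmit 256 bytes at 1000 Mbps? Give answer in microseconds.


Given: packet = 256 bytes, bandwidth = 1000 Mbps
Packet in bits = 256 * 8 = 2048 bits
Bandwidth = 1000 * 10^6 = 1000000000 bps
Time = 2048 / 1000000000 seconds
Time in us = 2048 * 10^6 / 1000000000 = 2.048

2.048


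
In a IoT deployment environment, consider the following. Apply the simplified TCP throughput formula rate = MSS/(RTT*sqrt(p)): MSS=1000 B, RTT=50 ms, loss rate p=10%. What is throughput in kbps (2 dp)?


Given: MSS = 1000 bytes, RTT = 50 ms, loss = 10%
RTT in seconds = 50 / 1000 = 0.05
Loss rate = 10% = 0.1
sqrt(loss) = sqrt(0.1) = 0.316227766017
Throughput (bytes/s) = 1000 / (0.05 * 0.316227766017) = 63245.5532
Throughput (kbps) = 63245.5532 * 8 / 1000 = 505.964426 -> 505.96 kbps (2 dp)

505.96


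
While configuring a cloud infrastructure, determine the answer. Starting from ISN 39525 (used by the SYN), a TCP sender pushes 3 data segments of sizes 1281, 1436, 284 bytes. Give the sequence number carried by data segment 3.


The SYN occupies sequence number ISN = 39525, so the first data byte is ISN + 1 = 39526.
SEQ of data segment i = (ISN + 1) + sum of payload sizes of segments 1..i-1.
Segment 1: SEQ = 39526, payload = 1281 bytes
Segment 2: SEQ = 40807, payload = 1436 bytes
Segment 3: SEQ = 42243, payload = 284 bytes
SEQ of segment 3 = 39526 + 1281 + 1436 = 42243

42243


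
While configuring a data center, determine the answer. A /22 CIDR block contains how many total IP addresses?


Given: CIDR prefix /22
Host bits = 32 - 22 = 10
Total addresses = 2^10 = 1024

1024


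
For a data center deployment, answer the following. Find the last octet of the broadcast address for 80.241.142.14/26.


Given: IP = 80.241.142.14, prefix = /26
Host bits = 32 - 26 = 6
Network last octet = 14 AND mask = 0
Host part size = 2^6 - 1 = 63
Broadcast last octet = 0 OR 63 = 63

63


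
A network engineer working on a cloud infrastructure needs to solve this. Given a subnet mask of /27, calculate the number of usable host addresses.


Given: subnet mask /27
Host bits = 32 - 27 = 5
Total addresses = 2^5 = 32
Usable hosts = 32 - 2 (network + broadcast) = 30

30


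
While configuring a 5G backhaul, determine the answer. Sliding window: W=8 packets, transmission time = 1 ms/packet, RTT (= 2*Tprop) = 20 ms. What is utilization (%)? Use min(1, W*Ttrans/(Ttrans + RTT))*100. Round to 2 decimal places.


Given: W = 8, Ttrans = 1 ms, RTT = 20 ms (= 2 * Tprop, Tprop = 10 ms)
Cycle time = Ttrans + RTT = 1 + 20 = 21 ms (first packet sent until its ACK returns)
W * Ttrans = 8 * 1 = 8 ms of sending per cycle
W * Ttrans / (Ttrans + RTT) = 8 / 21 = 0.380952
U = min(1, 0.380952) = 0.380952
U% = 38.10%

38.10


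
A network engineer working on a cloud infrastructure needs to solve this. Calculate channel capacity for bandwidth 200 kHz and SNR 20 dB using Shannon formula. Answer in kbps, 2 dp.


Given: B = 200 kHz, SNR = 20 dB
SNR linear = 10^(20/10) = 100
1 + SNR = 101
log2(101) = 6.6582114828
C = 200 * 1000 * 6.6582114828 = 1331642.2966 bps
C = 1331.642297 kbps -> 1331.64 kbps (2 dp)

1331.64


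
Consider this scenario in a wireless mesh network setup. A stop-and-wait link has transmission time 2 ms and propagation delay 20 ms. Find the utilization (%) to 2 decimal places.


Given: Ttrans = 2 ms, Tprop = 20 ms
RTT = 2 * Tprop = 2 * 20 = 40 ms
U = Ttrans / (Ttrans + RTT)
U = 2 / (2 + 40)
U = 2 / 42 = 0.047619
U% = 4.76%

4.76


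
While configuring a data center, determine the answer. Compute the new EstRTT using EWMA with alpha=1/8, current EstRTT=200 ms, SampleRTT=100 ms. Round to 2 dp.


Given: EstRTT = 200 ms, SampleRTT = 100 ms, alpha = 1/8
New EstRTT = (1 - alpha) * EstRTT + alpha * SampleRTT
(7/8) * 200 = 175
(1/8) * 100 = 12.5
New EstRTT = 175 + 12.5 = 187.5 ms -> 187.50 ms (2 dp)

187.50


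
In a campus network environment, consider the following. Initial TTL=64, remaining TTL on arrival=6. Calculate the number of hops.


Given: initial TTL = 64, received TTL = 6
Hops = initial TTL - received TTL
Hops = 64 - 6 = 58

58


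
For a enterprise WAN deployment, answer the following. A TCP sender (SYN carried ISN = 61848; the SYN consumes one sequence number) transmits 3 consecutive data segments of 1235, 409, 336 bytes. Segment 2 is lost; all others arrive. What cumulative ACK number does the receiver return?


SYN uses sequence number 61848; first data byte = ISN + 1 = 61849.
Segment 1: SEQ = 61849, len = 1235 B, covers [61849, 63083]
Segment 2: SEQ = 63084, len = 409 B, covers [63084, 63492] [LOST]
Segment 3: SEQ = 63493, len = 336 B, covers [63493, 63828]
In-order data received: bytes [61849, 63083] (segments 1..1).
Segment 2 missing -> gap begins at byte 63084; later segments buffered out of order.
Cumulative ACK = next expected in-order byte = 61849 + 1235 = 63084

63084


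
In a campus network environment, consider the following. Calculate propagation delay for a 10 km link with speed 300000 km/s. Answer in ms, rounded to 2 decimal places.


Given: distance = 10 km, speed = 300000 km/s
Delay = distance / speed = 10 / 300000 seconds
Delay in ms = 10 * 1000 / 300000
Delay = 0.0333 ms
Rounded to 2 dp = 0.03 ms

0.03


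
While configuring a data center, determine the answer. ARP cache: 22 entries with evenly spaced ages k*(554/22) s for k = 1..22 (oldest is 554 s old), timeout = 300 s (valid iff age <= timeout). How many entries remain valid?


Ages are k * 554/22 s for k = 1..22 (spacing = 25.1818 s).
Entry k is valid iff k * 554/22 <= 300 iff k <= 22 * 300 / 554 = 11.9134
n_valid = floor(11.9134) = 11
(n_stale = 22 - 11 = 11)

11


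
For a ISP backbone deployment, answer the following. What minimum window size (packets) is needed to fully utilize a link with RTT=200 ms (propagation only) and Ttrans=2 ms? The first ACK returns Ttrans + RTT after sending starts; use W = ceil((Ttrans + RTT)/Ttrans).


Given: Ttrans = 2 ms, RTT = 200 ms (= 2 * Tprop, Tprop = 100 ms)
Time until first ACK returns = Ttrans + RTT = 2 + 200 = 202 ms
Need W * Ttrans >= Ttrans + RTT  ->  W >= (Ttrans + RTT) / Ttrans
(Ttrans + RTT) / Ttrans = 202 / 2 = 101
W_min = ceil(101) = 101

101


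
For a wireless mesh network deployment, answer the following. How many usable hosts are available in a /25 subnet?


Given: subnet mask /25
Host bits = 32 - 25 = 7
Total addresses = 2^7 = 128
Usable hosts = 128 - 2 (network + broadcast) = 126

126


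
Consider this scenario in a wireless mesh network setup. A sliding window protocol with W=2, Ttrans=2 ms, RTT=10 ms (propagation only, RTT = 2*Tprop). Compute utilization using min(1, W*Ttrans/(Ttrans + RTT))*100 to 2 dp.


Given: W = 2, Ttrans = 2 ms, RTT = 10 ms (= 2 * Tprop, Tprop = 5 ms)
Cycle time = Ttrans + RTT = 2 + 10 = 12 ms (first packet sent until its ACK returns)
W * Ttrans = 2 * 2 = 4 ms of sending per cycle
W * Ttrans / (Ttrans + RTT) = 4 / 12 = 0.333333
U = min(1, 0.333333) = 0.333333
U% = 33.33%

33.33


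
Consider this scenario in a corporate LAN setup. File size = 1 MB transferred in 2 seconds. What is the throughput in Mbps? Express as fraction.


Given: file = 1 MB, time = 2 s
File in Mb = 1 * 8 = 8 Mb
Throughput = 8 / 2 Mbps
Throughput = 4 Mbps

4


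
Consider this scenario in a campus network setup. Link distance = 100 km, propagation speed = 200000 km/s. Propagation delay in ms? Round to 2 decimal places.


Given: distance = 100 km, speed = 200000 km/s
Delay = distance / speed = 100 / 200000 seconds
Delay in ms = 100 * 1000 / 200000
Delay = 0.5000 ms
Rounded to 2 dp = 0.50 ms

0.50


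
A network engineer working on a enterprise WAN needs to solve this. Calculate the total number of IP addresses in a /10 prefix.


Given: CIDR prefix /10
Host bits = 32 - 10 = 22
Total addresses = 2^22 = 4194304

4194304


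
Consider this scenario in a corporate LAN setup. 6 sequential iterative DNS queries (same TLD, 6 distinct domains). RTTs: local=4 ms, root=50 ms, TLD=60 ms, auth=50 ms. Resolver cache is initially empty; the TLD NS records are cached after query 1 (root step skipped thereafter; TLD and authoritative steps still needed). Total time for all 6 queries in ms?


Lookup 1 (cold cache): local + root + TLD + auth = 4 + 50 + 60 + 50 = 164 ms
Lookups 2..6 (TLD NS cached -> skip root; new domain -> still ask TLD and auth): local + TLD + auth = 4 + 60 + 50 = 114 ms each
Remaining 5 lookups: 5 * 114 = 570 ms
Total = 164 + 570 = 734 ms

734


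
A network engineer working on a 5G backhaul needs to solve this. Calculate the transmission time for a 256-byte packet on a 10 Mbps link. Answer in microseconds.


Given: packet = 256 bytes, bandwidth = 10 Mbps
Packet in bits = 256 * 8 = 2048 bits
Bandwidth = 10 * 10^6 = 10000000 bps
Time = 2048 / 10000000 seconds
Time in us = 2048 * 10^6 / 10000000 = 204.8

204.8


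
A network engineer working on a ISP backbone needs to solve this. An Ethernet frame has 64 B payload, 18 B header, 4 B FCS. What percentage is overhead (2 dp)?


Given: payload = 64 B, header = 18 B, trailer = 4 B
Overhead bytes = header + trailer = 18 + 4 = 22
Total frame = payload + overhead = 64 + 22 = 86
Overhead % = 22 / 86 * 100 = 25.5814% -> 25.58% (2 dp)

25.58


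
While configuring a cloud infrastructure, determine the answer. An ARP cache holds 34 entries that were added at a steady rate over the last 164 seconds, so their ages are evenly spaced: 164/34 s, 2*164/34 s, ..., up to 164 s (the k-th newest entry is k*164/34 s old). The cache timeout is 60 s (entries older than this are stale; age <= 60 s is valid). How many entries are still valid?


Ages are k * 164/34 s for k = 1..34 (spacing = 4.8235 s).
Entry k is valid iff k * 164/34 <= 60 iff k <= 34 * 60 / 164 = 12.4390
n_valid = floor(12.4390) = 12
(n_stale = 34 - 12 = 22)

12


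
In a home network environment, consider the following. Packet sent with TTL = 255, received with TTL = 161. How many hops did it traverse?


Given: initial TTL = 255, received TTL = 161
Hops = initial TTL - received TTL
Hops = 255 - 161 = 94

94


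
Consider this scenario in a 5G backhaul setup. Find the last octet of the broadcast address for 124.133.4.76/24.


Given: IP = 124.133.4.76, prefix = /24
Host bits = 32 - 24 = 8
Network last octet = 76 AND mask = 0
Host part size = 2^8 - 1 = 255
Broadcast last octet = 0 OR 255 = 255

255


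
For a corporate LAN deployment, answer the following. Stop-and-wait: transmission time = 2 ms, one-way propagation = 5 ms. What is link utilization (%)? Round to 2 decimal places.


Given: Ttrans = 2 ms, Tprop = 5 ms
RTT = 2 * Tprop = 2 * 5 = 10 ms
U = Ttrans / (Ttrans + RTT)
U = 2 / (2 + 10)
U = 2 / 12 = 0.166667
U% = 16.67%

16.67


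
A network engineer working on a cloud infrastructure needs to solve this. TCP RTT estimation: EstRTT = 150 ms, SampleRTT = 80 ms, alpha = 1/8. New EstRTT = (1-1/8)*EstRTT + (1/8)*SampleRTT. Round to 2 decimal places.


Given: EstRTT = 150 ms, SampleRTT = 80 ms, alpha = 1/8
New EstRTT = (1 - alpha) * EstRTT + alpha * SampleRTT
(7/8) * 150 = 131.25
(1/8) * 80 = 10
New EstRTT = 131.25 + 10 = 141.25 ms -> 141.25 ms (2 dp)

141.25


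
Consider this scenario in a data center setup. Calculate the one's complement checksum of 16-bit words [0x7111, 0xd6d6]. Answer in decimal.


Given words: [0x7111, 0xd6d6]
Step 1: Sum all words
Raw sum = 28945 + 54998 = 83943
Step 2: Fold carry: (18407 + 1) = 18408
One's complement = ~18408 & 0xFFFF = 47127

47127


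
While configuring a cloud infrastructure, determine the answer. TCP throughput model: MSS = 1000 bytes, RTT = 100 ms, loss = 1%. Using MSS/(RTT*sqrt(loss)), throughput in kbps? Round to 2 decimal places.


Given: MSS = 1000 bytes, RTT = 100 ms, loss = 1%
RTT in seconds = 100 / 1000 = 0.1
Loss rate = 1% = 0.01
sqrt(loss) = sqrt(0.01) = 0.1
Throughput (bytes/s) = 1000 / (0.1 * 0.1) = 100000.0000
Throughput (kbps) = 100000.0000 * 8 / 1000 = 800.000000 -> 800.00 kbps (2 dp)

800.00


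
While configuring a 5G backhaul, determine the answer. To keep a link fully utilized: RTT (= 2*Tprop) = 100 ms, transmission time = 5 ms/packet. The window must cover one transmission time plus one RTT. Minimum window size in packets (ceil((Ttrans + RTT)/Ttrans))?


Given: Ttrans = 5 ms, RTT = 100 ms (= 2 * Tprop, Tprop = 50 ms)
Time until first ACK returns = Ttrans + RTT = 5 + 100 = 105 ms
Need W * Ttrans >= Ttrans + RTT  ->  W >= (Ttrans + RTT) / Ttrans
(Ttrans + RTT) / Ttrans = 105 / 5 = 21
W_min = ceil(21) = 21

21


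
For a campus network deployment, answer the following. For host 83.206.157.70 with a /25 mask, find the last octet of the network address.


Given: IP = 83.206.157.70, prefix = /25
Subnet mask = 255.255.255.128
Last octet of IP: 70
Last octet of mask: 128
Network last octet = 70 AND 128 = 0

0


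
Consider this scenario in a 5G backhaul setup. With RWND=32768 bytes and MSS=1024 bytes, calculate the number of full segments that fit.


Given: RWND = 32768 bytes, MSS = 1024 bytes
Full segments = floor(RWND / MSS)
Full segments = floor(32768 / 1024)
Full segments = floor(32.0) = 32

32


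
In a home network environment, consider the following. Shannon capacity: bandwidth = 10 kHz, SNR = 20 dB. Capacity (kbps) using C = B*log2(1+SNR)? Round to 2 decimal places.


Given: B = 10 kHz, SNR = 20 dB
SNR linear = 10^(20/10) = 100
1 + SNR = 101
log2(101) = 6.6582114828
C = 10 * 1000 * 6.6582114828 = 66582.1148 bps
C = 66.582115 kbps -> 66.58 kbps (2 dp)

66.58


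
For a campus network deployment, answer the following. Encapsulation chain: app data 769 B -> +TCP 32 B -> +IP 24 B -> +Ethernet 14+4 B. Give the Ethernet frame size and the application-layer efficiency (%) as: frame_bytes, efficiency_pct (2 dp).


TCP segment = 769 + 32 = 801 B
IP packet = 801 + 24 = 825 B
Ethernet frame = 825 + 14 + 4 = 843 B
Efficiency = app / frame = 769 / 843 = 0.912218 = 91.2218% -> 91.22% (2 dp)

843, 91.22


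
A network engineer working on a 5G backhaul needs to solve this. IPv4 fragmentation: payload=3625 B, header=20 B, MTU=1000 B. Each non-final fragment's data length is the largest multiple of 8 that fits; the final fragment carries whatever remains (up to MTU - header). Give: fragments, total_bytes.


Max data per non-final fragment = floor((MTU - header)/8)*8 = floor((1000 - 20)/8)*8 = floor(980/8)*8 = 976 B
Final fragment needs no 8-byte alignment: it can carry up to MTU - header = 980 B
Non-final fragments needed = ceil((payload - 980) / 976) = ceil(2645/976) = ceil(2.7100) = 3
Number of fragments = 3 + 1 = 4
Fragment sizes (data): 3 * 976 B + 697 B (last, 697 <= 980 OK)
Total bytes sent = payload + n_frags * header = 3625 + 4*20 = 3625 + 80 = 3705 B

4, 3705


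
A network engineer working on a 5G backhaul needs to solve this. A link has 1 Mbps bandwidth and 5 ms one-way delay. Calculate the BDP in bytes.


Given: bandwidth = 1 Mbps, delay = 5 ms
BDP in bits = 1 * 10^6 * 5 / 1000
BDP in bits = 5000
BDP in bytes = 5000 / 8 = 625

625


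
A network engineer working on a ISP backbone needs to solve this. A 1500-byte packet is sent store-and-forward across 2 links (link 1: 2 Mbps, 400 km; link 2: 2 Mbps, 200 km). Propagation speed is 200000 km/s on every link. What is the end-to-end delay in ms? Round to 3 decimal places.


Packet = 1500 bytes = 12000 bits. Store-and-forward: sum (t_trans + t_prop) per link.
Link 1: t_trans = 12000/(2*10^6) s = 6.0000 ms; t_prop = 400/200000 s = 2.0000 ms; subtotal = 8.0000 ms
Link 2: t_trans = 12000/(2*10^6) s = 6.0000 ms; t_prop = 200/200000 s = 1.0000 ms; subtotal = 7.0000 ms
End-to-end = 8.0000 + 7.0000 = 15.0000 ms -> 15.000 ms (3 dp)

15.000


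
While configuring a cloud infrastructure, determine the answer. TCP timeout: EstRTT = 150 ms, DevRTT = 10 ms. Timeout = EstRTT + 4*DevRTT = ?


Given: EstRTT = 150 ms, DevRTT = 10 ms
Timeout = EstRTT + 4 * DevRTT
4 * DevRTT = 4 * 10 = 40
Timeout = 150 + 40 = 190 ms

190


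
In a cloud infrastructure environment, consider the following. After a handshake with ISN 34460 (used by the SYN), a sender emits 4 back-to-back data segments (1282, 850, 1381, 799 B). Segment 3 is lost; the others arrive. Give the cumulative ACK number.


SYN uses sequence number 34460; first data byte = ISN + 1 = 34461.
Segment 1: SEQ = 34461, len = 1282 B, covers [34461, 35742]
Segment 2: SEQ = 35743, len = 850 B, covers [35743, 36592]
Segment 3: SEQ = 36593, len = 1381 B, covers [36593, 37973] [LOST]
Segment 4: SEQ = 37974, len = 799 B, covers [37974, 38772]
In-order data received: bytes [34461, 36592] (segments 1..2).
Segment 3 missing -> gap begins at byte 36593; later segments buffered out of order.
Cumulative ACK = next expected in-order byte = 34461 + 1282 + 850 = 36593

36593


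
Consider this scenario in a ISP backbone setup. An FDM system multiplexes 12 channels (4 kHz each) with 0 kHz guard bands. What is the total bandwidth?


Given: 12 channels, 4 kHz each, guard = 0 kHz
Channel bandwidth = 12 * 4 = 48 kHz
Guard bands = 11 gaps * 0 kHz = 0 kHz
Total = 48 + 0 = 48 kHz

48


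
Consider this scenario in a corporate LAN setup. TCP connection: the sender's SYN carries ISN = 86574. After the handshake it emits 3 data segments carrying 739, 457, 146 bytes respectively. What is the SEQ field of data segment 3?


The SYN occupies sequence number ISN = 86574, so the first data byte is ISN + 1 = 86575.
SEQ of data segment i = (ISN + 1) + sum of payload sizes of segments 1..i-1.
Segment 1: SEQ = 86575, payload = 739 bytes
Segment 2: SEQ = 87314, payload = 457 bytes
Segment 3: SEQ = 87771, payload = 146 bytes
SEQ of segment 3 = 86575 + 739 + 457 = 87771

87771
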